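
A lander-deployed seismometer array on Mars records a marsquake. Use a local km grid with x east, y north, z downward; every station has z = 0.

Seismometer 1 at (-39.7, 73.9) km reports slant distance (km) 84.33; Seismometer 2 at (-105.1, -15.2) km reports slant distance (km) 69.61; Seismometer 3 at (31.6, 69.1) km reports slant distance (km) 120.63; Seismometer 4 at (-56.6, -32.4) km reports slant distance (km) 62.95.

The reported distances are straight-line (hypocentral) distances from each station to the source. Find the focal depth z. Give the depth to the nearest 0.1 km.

Each station gives a sphere (x−x_i)² + (y−y_i)² + z² = d_i² (stations at z=0).
Subtracting the Seismometer 1 sphere from Seismometer 2 and Seismometer 3: z² cancels, leaving linear equations in x and y:
-130.8 x − 178.2 y = 6505.75
142.6 x − 9.6 y = -8703.98
Solving: x ≈ -60.506, y ≈ 7.903 km (keep extra digits for the depth step; rounded: -60.5, 7.9).
Then from the Seismometer 1 sphere: z² = 84.33² − (x + 39.7)² − (y − 73.9)² with x = -60.506, y = 7.903, so z ≈ 48.198 ≈ 48.2 km.

48.2 km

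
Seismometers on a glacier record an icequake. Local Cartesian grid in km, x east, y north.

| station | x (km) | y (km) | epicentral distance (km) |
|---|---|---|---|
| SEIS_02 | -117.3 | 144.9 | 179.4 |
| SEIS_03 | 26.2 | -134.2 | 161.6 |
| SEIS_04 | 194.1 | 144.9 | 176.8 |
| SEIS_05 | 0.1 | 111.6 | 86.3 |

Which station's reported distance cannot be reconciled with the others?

SEIS_04

Solve using three stations at a time. Using SEIS_02, SEIS_03, SEIS_05 (subtract circle equations pairwise → linear system) gives (x, y) ≈ (18.1, 27.2).
Distances from that point to each station vs reported:
  SEIS_02: calculated 179.4 vs reported 179.4 → residual 0.0 km
  SEIS_03: calculated 161.6 vs reported 161.6 → residual 0.0 km
  SEIS_04: calculated 211.7 vs reported 176.8 → residual 34.9 km
  SEIS_05: calculated 86.3 vs reported 86.3 → residual 0.0 km
SEIS_02, SEIS_03, SEIS_05 are mutually consistent (residuals ≈ 0); SEIS_04 is off by 34.9 km.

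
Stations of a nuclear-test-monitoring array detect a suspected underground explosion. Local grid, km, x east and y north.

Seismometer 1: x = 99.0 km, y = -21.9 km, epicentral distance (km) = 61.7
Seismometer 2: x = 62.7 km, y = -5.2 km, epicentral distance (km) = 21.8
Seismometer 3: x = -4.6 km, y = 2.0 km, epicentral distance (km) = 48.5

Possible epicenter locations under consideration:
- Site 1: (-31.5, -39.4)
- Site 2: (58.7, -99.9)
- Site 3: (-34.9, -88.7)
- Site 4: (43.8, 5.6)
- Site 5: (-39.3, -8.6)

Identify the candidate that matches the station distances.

Site 4

For each candidate, compare |candidate − station| to the reported distance:
Site 1: residuals Seismometer 1 70.0, Seismometer 2 78.4, Seismometer 3 0.9 → max 78.4 km
Site 2: residuals Seismometer 1 26.1, Seismometer 2 73.0, Seismometer 3 71.5 → max 73.0 km
Site 3: residuals Seismometer 1 87.9, Seismometer 2 106.6, Seismometer 3 47.1 → max 106.6 km
Site 4: residuals Seismometer 1 0.0, Seismometer 2 0.0, Seismometer 3 0.0 → max 0.0 km
Site 5: residuals Seismometer 1 77.2, Seismometer 2 80.3, Seismometer 3 12.2 → max 80.3 km
Only Site 4 has all residuals ≈ 0.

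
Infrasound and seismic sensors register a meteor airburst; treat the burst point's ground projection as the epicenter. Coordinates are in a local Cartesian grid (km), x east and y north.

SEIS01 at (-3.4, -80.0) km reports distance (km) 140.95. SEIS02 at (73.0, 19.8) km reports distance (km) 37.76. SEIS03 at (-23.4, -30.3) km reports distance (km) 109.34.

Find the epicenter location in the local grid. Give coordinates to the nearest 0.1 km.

(50.6, 50.2)

Circle about each station: (x + 3.4)² + (y + 80.0)² = 140.95²; (x − 73.0)² + (y − 19.8)² = 37.76²; (x + 23.4)² + (y + 30.3)² = 109.34².
Subtracting pairs of circle equations eliminates x²+y² and gives linear equations (the radical axes):
152.8 x + 199.6 y = 17750.56
-40.0 x + 99.4 y = 2965.76
Solving the 2×2 system: x ≈ 50.6, y ≈ 50.2 km.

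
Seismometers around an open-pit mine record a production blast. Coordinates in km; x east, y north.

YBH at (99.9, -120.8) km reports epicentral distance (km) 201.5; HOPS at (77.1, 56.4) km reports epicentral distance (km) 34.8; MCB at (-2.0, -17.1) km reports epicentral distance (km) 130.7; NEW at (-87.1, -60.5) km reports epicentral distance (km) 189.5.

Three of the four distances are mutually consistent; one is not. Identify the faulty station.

Solve using three stations at a time. Using YBH, HOPS, NEW (subtract circle equations pairwise → linear system) gives (x, y) ≈ (46.8, 73.6).
Distances from that point to each station vs reported:
  YBH: calculated 201.5 vs reported 201.5 → residual 0.0 km
  HOPS: calculated 34.8 vs reported 34.8 → residual 0.0 km
  MCB: calculated 103.0 vs reported 130.7 → residual 27.7 km
  NEW: calculated 189.5 vs reported 189.5 → residual 0.0 km
YBH, HOPS, NEW are mutually consistent (residuals ≈ 0); MCB is off by 27.7 km.

MCB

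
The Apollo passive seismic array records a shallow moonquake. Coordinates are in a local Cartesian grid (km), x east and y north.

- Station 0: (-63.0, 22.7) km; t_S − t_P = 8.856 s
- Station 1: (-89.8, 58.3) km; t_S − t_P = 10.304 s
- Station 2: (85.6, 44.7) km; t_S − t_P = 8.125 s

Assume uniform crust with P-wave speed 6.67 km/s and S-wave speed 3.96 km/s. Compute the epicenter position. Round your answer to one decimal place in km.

10.1 km east, 68.6 km north

Distance from S−P lag: d = Δt · v_P v_S / (v_P − v_S) = Δt · (6.67·3.96)/(6.67−3.96) ≈ 9.7466·Δt.
So d_Station 0 = 86.32, d_Station 1 = 100.43, d_Station 2 = 79.19 km.
Circle about each station: (x + 63.0)² + (y − 22.7)² = 86.32²; (x + 89.8)² + (y − 58.3)² = 100.43²; (x − 85.6)² + (y − 44.7)² = 79.19².
Subtracting the Station 0 equation from the Station 1 and Station 2 equations removes the quadratic terms:
-53.6 x + 71.2 y = 4343.60
297.2 x + 44.0 y = 6021.25
Solving the 2×2 system: x ≈ 10.1, y ≈ 68.6 km.
Check against Station 0 (with the unrounded x, y): √((x + 63.0)²+(y − 22.7)²) = 86.32 ≈ 86.32 km. ✓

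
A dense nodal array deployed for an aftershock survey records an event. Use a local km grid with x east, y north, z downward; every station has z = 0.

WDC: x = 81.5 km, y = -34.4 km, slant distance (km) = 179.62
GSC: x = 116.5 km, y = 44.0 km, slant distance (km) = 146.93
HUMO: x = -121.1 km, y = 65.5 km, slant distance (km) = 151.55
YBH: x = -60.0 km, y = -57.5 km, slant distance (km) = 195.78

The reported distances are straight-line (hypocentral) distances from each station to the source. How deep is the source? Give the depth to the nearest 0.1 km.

Each station gives a sphere (x−x_i)² + (y−y_i)² + z² = d_i² (stations at z=0).
Subtracting the WDC sphere from GSC and HUMO: z² cancels, leaving linear equations in x and y:
70.0 x + 156.8 y = 18357.56
-405.2 x + 199.8 y = 20425.79
Solving: x ≈ 5.999, y ≈ 114.398 km (keep extra digits for the depth step; rounded: 6.0, 114.4).
Then from the WDC sphere: z² = 179.62² − (x − 81.5)² − (y + 34.4)² with x = 5.999, y = 114.398, so z ≈ 66.499 ≈ 66.5 km.

depth ≈ 66.5 km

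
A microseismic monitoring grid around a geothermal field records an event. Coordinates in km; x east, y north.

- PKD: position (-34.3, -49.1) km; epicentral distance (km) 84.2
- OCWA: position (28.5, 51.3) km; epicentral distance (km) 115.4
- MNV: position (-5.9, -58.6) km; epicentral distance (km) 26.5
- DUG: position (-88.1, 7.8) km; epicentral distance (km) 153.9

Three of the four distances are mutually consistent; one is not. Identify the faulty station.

MNV

Solve using three stations at a time. Using PKD, OCWA, DUG (subtract circle equations pairwise → linear system) gives (x, y) ≈ (48.9, -62.3).
Distances from that point to each station vs reported:
  PKD: calculated 84.3 vs reported 84.2 → residual 0.1 km
  OCWA: calculated 115.5 vs reported 115.4 → residual 0.1 km
  MNV: calculated 55.0 vs reported 26.5 → residual 28.5 km
  DUG: calculated 153.9 vs reported 153.9 → residual 0.0 km
PKD, OCWA, DUG are mutually consistent (residuals ≈ 0); MNV is off by 28.5 km.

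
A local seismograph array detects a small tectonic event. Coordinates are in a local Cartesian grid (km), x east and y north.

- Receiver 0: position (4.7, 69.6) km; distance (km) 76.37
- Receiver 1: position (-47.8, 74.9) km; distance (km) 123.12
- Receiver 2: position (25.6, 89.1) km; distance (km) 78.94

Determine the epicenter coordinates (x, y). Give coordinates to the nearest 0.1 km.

x ≈ 61.9 km, y ≈ 19.0 km

Circle about each station: (x − 4.7)² + (y − 69.6)² = 76.37²; (x + 47.8)² + (y − 74.9)² = 123.12²; (x − 25.6)² + (y − 89.1)² = 78.94².
Subtracting pairs of circle equations eliminates x²+y² and gives linear equations (the radical axes):
-105.0 x + 10.6 y = -6297.56
41.8 x + 39.0 y = 3328.77
Solving the 2×2 system: x ≈ 61.9, y ≈ 19.0 km.
Check against Receiver 0 (with the unrounded x, y): √((x − 4.7)²+(y − 69.6)²) = 76.36 ≈ 76.37 km. ✓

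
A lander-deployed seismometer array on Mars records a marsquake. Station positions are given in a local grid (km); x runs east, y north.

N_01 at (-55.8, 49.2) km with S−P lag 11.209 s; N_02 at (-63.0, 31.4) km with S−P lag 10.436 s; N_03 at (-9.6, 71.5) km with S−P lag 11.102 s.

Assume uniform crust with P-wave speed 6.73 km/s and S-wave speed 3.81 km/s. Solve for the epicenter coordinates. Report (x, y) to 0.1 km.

10.0 km east, -24.0 km north

Distance from S−P lag: d = Δt · v_P v_S / (v_P − v_S) = Δt · (6.73·3.81)/(6.73−3.81) ≈ 8.7813·Δt.
So d_N_01 = 98.43, d_N_02 = 91.64, d_N_03 = 97.49 km.
Circle about each station: (x + 55.8)² + (y − 49.2)² = 98.43²; (x + 63.0)² + (y − 31.4)² = 91.64²; (x + 9.6)² + (y − 71.5)² = 97.49².
Subtracting pairs of circle equations eliminates x²+y² and gives linear equations (the radical axes):
-14.4 x − 35.6 y = 711.26
92.4 x + 44.6 y = -145.71
Solving the 2×2 system: x ≈ 10.0, y ≈ -24.0 km.
Check against N_01 (with the unrounded x, y): √((x + 55.8)²+(y − 49.2)²) = 98.47 ≈ 98.43 km. ✓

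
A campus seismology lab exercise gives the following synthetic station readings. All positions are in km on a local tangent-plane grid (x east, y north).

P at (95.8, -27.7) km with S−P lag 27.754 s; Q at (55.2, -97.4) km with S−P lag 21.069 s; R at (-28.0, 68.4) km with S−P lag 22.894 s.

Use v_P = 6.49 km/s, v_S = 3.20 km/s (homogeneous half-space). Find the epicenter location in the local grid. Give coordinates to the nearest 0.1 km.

Distance from S−P lag: d = Δt · v_P v_S / (v_P − v_S) = Δt · (6.49·3.20)/(6.49−3.20) ≈ 6.3125·Δt.
So d_P = 175.20, d_Q = 133.00, d_R = 144.52 km.
Circle about each station: (x − 95.8)² + (y + 27.7)² = 175.20²; (x − 55.2)² + (y + 97.4)² = 133.00²; (x + 28.0)² + (y − 68.4)² = 144.52².
Subtracting the P equation from the Q and R equations removes the quadratic terms:
-81.2 x − 139.4 y = 15594.91
-247.6 x + 192.2 y = 5326.64
Solving the 2×2 system: x ≈ -74.6, y ≈ -68.4 km.

-74.6 km east, -68.4 km north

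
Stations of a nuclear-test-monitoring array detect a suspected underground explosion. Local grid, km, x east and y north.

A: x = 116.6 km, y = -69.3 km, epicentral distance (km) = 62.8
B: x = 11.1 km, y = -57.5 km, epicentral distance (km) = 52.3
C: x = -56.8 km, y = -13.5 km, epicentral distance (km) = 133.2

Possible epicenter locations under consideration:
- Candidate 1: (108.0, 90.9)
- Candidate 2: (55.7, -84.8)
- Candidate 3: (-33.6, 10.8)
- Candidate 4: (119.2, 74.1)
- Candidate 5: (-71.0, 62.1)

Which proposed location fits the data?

For each candidate, compare |candidate − station| to the reported distance:
Candidate 1: residuals A 97.6, B 124.9, C 61.9 → max 124.9 km
Candidate 2: residuals A 0.0, B 0.0, C 0.0 → max 0.0 km
Candidate 3: residuals A 107.4, B 29.3, C 99.6 → max 107.4 km
Candidate 4: residuals A 80.6, B 118.0, C 63.4 → max 118.0 km
Candidate 5: residuals A 166.2, B 92.8, C 56.3 → max 166.2 km
Only Candidate 2 has all residuals ≈ 0.

Candidate 2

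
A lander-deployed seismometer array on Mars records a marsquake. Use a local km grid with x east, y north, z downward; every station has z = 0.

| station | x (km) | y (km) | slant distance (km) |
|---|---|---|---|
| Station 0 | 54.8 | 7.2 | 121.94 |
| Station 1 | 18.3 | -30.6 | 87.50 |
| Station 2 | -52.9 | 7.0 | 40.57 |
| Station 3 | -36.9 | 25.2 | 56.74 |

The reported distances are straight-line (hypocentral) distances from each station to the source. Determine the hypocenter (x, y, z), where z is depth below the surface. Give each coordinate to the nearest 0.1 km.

(-60.4, -13.5, 34.2)

Each station gives a sphere (x−x_i)² + (y−y_i)² + z² = d_i² (stations at z=0).
Subtracting the Station 0 sphere from Station 1 and Station 2: z² cancels, leaving linear equations in x and y:
-73.0 x − 75.6 y = 5429.48
-215.4 x − 0.4 y = 13015.97
Solving: x ≈ -60.402, y ≈ -13.494 km (keep extra digits for the depth step; rounded: -60.4, -13.5).
Then from the Station 0 sphere: z² = 121.94² − (x − 54.8)² − (y − 7.2)² with x = -60.402, y = -13.494, so z ≈ 34.200 ≈ 34.2 km.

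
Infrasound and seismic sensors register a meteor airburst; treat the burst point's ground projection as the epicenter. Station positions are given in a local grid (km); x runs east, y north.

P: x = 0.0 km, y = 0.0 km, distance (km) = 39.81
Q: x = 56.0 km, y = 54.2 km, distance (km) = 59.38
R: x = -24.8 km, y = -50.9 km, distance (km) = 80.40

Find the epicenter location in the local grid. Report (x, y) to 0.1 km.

Circle about each station: x² + y² = 39.81²; (x − 56.0)² + (y − 54.2)² = 59.38²; (x + 24.8)² + (y + 50.9)² = 80.40².
Subtracting pairs of circle equations eliminates x²+y² and gives linear equations (the radical axes):
112.0 x + 108.4 y = 4132.49
-49.6 x − 101.8 y = -1673.47
Solving the 2×2 system: x ≈ 39.7, y ≈ -2.9 km.

x ≈ 39.7 km, y ≈ -2.9 km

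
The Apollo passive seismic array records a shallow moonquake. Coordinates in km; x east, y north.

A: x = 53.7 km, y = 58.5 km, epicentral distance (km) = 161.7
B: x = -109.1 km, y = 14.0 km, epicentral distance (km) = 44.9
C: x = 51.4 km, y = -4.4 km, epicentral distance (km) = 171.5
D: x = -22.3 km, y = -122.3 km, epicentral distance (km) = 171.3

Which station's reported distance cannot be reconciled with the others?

D

Solve using three stations at a time. Using A, B, C (subtract circle equations pairwise → linear system) gives (x, y) ≈ (-108.0, 58.9).
Distances from that point to each station vs reported:
  A: calculated 161.7 vs reported 161.7 → residual 0.0 km
  B: calculated 44.9 vs reported 44.9 → residual 0.0 km
  C: calculated 171.5 vs reported 171.5 → residual 0.0 km
  D: calculated 200.4 vs reported 171.3 → residual 29.1 km
A, B, C are mutually consistent (residuals ≈ 0); D is off by 29.1 km.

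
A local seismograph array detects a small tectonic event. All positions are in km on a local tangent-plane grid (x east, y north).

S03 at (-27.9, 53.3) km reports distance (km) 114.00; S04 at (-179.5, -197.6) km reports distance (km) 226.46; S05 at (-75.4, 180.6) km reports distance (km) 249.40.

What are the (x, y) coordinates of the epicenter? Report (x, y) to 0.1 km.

(-1.5, -57.6)

Circle about each station: (x + 27.9)² + (y − 53.3)² = 114.00²; (x + 179.5)² + (y + 197.6)² = 226.46²; (x + 75.4)² + (y − 180.6)² = 249.40².
Subtracting pairs of circle equations eliminates x²+y² and gives linear equations (the radical axes):
-303.2 x − 501.8 y = 29358.58
-95.0 x + 254.6 y = -14522.14
Solving the 2×2 system: x ≈ -1.5, y ≈ -57.6 km.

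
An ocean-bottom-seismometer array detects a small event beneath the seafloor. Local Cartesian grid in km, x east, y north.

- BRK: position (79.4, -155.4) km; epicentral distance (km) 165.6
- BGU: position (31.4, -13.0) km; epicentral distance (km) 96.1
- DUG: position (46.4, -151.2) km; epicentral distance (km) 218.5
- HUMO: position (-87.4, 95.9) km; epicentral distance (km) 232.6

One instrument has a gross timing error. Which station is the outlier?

DUG

Solve using three stations at a time. Using BRK, BGU, HUMO (subtract circle equations pairwise → linear system) gives (x, y) ≈ (126.0, 3.5).
Distances from that point to each station vs reported:
  BRK: calculated 165.6 vs reported 165.6 → residual 0.0 km
  BGU: calculated 96.0 vs reported 96.1 → residual 0.1 km
  DUG: calculated 174.0 vs reported 218.5 → residual 44.5 km
  HUMO: calculated 232.6 vs reported 232.6 → residual 0.0 km
BRK, BGU, HUMO are mutually consistent (residuals ≈ 0); DUG is off by 44.5 km.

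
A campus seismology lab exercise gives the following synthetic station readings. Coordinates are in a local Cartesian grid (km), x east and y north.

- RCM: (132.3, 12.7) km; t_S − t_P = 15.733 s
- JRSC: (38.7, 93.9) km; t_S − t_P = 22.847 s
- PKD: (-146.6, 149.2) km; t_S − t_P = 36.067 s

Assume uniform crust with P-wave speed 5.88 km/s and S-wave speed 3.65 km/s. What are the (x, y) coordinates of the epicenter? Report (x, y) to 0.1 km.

Distance from S−P lag: d = Δt · v_P v_S / (v_P − v_S) = Δt · (5.88·3.65)/(5.88−3.65) ≈ 9.6242·Δt.
So d_RCM = 151.42, d_JRSC = 219.88, d_PKD = 347.12 km.
Circle about each station: (x − 132.3)² + (y − 12.7)² = 151.42²; (x − 38.7)² + (y − 93.9)² = 219.88²; (x + 146.6)² + (y − 149.2)² = 347.12².
Subtracting the RCM equation from the JRSC and PKD equations removes the quadratic terms:
-187.2 x + 162.4 y = -32768.88
-557.8 x + 273.0 y = -71476.66
Solving the 2×2 system: x ≈ 67.4, y ≈ -124.1 km.

x ≈ 67.4 km, y ≈ -124.1 km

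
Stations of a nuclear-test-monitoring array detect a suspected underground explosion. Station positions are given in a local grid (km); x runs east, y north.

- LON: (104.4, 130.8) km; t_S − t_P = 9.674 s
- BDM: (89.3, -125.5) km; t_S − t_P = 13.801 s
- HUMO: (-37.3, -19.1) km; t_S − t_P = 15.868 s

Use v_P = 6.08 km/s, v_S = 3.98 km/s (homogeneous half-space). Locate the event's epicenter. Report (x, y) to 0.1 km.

Distance from S−P lag: d = Δt · v_P v_S / (v_P − v_S) = Δt · (6.08·3.98)/(6.08−3.98) ≈ 11.5230·Δt.
So d_LON = 111.47, d_BDM = 159.03, d_HUMO = 182.85 km.
Circle about each station: (x − 104.4)² + (y − 130.8)² = 111.47²; (x − 89.3)² + (y + 125.5)² = 159.03²; (x + 37.3)² + (y + 19.1)² = 182.85².
Subtracting pairs of circle equations eliminates x²+y² and gives linear equations (the radical axes):
-30.2 x − 512.6 y = -17148.24
-283.4 x − 299.8 y = -47260.46
Solving the 2×2 system: x ≈ 140.1, y ≈ 25.2 km.

x ≈ 140.1 km, y ≈ 25.2 km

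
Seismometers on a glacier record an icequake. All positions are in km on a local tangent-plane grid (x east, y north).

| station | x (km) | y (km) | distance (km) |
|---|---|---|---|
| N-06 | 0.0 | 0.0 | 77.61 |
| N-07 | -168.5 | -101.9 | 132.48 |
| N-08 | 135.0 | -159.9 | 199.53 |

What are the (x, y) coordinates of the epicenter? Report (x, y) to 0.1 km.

Circle about each station: x² + y² = 77.61²; (x + 168.5)² + (y + 101.9)² = 132.48²; (x − 135.0)² + (y + 159.9)² = 199.53².
Subtracting pairs of circle equations eliminates x²+y² and gives linear equations (the radical axes):
-337.0 x − 203.8 y = 27248.22
270.0 x − 319.8 y = 10004.10
Solving the 2×2 system: x ≈ -41.0, y ≈ -65.9 km.

(-41.0, -65.9)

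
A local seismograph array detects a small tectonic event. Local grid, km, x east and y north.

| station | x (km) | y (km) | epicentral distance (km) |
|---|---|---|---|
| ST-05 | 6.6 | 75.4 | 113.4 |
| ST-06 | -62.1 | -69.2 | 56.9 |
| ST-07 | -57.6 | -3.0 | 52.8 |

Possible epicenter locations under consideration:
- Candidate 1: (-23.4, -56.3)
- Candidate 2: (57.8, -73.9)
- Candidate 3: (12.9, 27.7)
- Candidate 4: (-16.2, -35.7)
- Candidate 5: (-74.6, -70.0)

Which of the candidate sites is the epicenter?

For each candidate, compare |candidate − station| to the reported distance:
Candidate 1: residuals ST-05 21.7, ST-06 16.1, ST-07 10.5 → max 21.7 km
Candidate 2: residuals ST-05 44.4, ST-06 63.1, ST-07 82.6 → max 82.6 km
Candidate 3: residuals ST-05 65.3, ST-06 65.6, ST-07 24.1 → max 65.6 km
Candidate 4: residuals ST-05 0.0, ST-06 0.1, ST-07 0.0 → max 0.1 km
Candidate 5: residuals ST-05 53.1, ST-06 44.4, ST-07 16.3 → max 53.1 km
Only Candidate 4 has all residuals ≈ 0.

Candidate 4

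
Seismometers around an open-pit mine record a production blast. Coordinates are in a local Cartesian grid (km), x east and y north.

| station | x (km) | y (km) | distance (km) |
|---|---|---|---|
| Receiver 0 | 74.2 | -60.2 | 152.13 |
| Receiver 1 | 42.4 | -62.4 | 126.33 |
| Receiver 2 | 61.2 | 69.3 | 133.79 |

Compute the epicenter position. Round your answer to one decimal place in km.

Circle about each station: (x − 74.2)² + (y + 60.2)² = 152.13²; (x − 42.4)² + (y + 62.4)² = 126.33²; (x − 61.2)² + (y − 69.3)² = 133.79².
Subtracting the Receiver 0 equation from the Receiver 1 and Receiver 2 equations removes the quadratic terms:
-63.6 x − 4.4 y = 3746.11
-26.0 x + 259.0 y = 4662.02
Solving the 2×2 system: x ≈ -59.7, y ≈ 12.0 km.

-59.7 km east, 12.0 km north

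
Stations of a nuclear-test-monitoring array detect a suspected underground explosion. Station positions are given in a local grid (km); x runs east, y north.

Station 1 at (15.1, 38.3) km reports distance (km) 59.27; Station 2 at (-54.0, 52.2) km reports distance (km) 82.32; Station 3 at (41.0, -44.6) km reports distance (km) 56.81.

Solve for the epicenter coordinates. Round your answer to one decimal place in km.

Circle about each station: (x − 15.1)² + (y − 38.3)² = 59.27²; (x + 54.0)² + (y − 52.2)² = 82.32²; (x − 41.0)² + (y + 44.6)² = 56.81².
Subtracting the Station 1 equation from the Station 2 and Station 3 equations removes the quadratic terms:
-138.2 x + 27.8 y = 682.29
51.8 x − 165.8 y = 2260.82
Solving the 2×2 system: x ≈ -8.2, y ≈ -16.2 km.

x ≈ -8.2 km, y ≈ -16.2 km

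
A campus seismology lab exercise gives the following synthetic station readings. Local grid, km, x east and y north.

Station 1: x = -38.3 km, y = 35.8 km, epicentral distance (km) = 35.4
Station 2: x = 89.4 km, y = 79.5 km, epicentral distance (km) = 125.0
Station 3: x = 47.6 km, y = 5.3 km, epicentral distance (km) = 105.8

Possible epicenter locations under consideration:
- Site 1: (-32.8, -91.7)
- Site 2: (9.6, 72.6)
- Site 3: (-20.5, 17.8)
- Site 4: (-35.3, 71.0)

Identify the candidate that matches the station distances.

For each candidate, compare |candidate − station| to the reported distance:
Site 1: residuals Station 1 92.2, Station 2 85.3, Station 3 20.2 → max 92.2 km
Site 2: residuals Station 1 25.0, Station 2 44.9, Station 3 28.5 → max 44.9 km
Site 3: residuals Station 1 10.1, Station 2 1.0, Station 3 36.6 → max 36.6 km
Site 4: residuals Station 1 0.1, Station 2 0.0, Station 3 0.0 → max 0.1 km
Only Site 4 has all residuals ≈ 0.

Site 4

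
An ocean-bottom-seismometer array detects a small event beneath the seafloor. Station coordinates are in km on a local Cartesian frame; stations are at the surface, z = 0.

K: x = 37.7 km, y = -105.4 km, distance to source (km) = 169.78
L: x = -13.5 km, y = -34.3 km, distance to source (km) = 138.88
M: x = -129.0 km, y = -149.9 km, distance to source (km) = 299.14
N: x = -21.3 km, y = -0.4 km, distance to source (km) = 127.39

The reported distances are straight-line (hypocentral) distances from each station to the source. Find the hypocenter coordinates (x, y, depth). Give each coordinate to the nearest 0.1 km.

Each station gives a sphere (x−x_i)² + (y−y_i)² + z² = d_i² (stations at z=0).
Subtracting the K sphere from L and M: z² cancels, leaving linear equations in x and y:
-102.4 x + 142.2 y = -1634.12
-333.4 x − 89.0 y = -34078.93
Solving: x ≈ 88.308, y ≈ 52.100 km (keep extra digits for the depth step; rounded: 88.3, 52.1).
Then from the K sphere: z² = 169.78² − (x − 37.7)² − (y + 105.4)² with x = 88.308, y = 52.100, so z ≈ 38.182 ≈ 38.2 km.

x ≈ 88.3 km, y ≈ 52.1 km, depth ≈ 38.2 km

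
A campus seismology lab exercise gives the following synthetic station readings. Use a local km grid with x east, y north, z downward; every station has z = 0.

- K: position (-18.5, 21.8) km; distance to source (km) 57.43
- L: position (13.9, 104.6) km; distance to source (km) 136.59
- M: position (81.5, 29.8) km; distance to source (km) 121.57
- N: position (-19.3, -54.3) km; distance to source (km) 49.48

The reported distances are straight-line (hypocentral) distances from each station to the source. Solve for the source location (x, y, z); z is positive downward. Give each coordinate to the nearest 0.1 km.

x ≈ -22.1 km, y ≈ -21.8 km, depth ≈ 37.2 km

Each station gives a sphere (x−x_i)² + (y−y_i)² + z² = d_i² (stations at z=0).
Subtracting the K sphere from L and M: z² cancels, leaving linear equations in x and y:
64.8 x + 165.6 y = -5041.74
200.0 x + 16.0 y = -4768.26
Solving: x ≈ -22.097, y ≈ -21.798 km (keep extra digits for the depth step; rounded: -22.1, -21.8).
Then from the K sphere: z² = 57.43² − (x + 18.5)² − (y − 21.8)² with x = -22.097, y = -21.798, so z ≈ 37.209 ≈ 37.2 km.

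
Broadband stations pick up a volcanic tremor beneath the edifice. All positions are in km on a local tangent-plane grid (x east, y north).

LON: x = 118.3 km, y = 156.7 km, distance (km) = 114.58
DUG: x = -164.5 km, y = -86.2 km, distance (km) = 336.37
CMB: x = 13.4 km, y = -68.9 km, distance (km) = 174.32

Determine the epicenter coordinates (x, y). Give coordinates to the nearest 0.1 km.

Circle about each station: (x − 118.3)² + (y − 156.7)² = 114.58²; (x + 164.5)² + (y + 86.2)² = 336.37²; (x − 13.4)² + (y + 68.9)² = 174.32².
Subtracting pairs of circle equations eliminates x²+y² and gives linear equations (the radical axes):
-565.6 x − 485.8 y = -104075.29
-209.8 x − 451.2 y = -50881.90
Solving the 2×2 system: x ≈ 145.1, y ≈ 45.3 km.

(145.1, 45.3)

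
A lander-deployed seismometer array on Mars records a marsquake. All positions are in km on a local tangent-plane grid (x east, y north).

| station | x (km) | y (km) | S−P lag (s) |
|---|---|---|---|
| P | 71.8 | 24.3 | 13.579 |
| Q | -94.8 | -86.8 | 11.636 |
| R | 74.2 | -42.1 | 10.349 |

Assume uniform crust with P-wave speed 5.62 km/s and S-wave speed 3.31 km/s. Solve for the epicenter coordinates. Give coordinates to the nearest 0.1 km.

(-8.8, -49.6)

Distance from S−P lag: d = Δt · v_P v_S / (v_P − v_S) = Δt · (5.62·3.31)/(5.62−3.31) ≈ 8.0529·Δt.
So d_P = 109.35, d_Q = 93.70, d_R = 83.34 km.
Circle about each station: (x − 71.8)² + (y − 24.3)² = 109.35²; (x + 94.8)² + (y + 86.8)² = 93.70²; (x − 74.2)² + (y + 42.1)² = 83.34².
Subtracting pairs of circle equations eliminates x²+y² and gives linear equations (the radical axes):
-333.2 x − 222.2 y = 13953.28
4.8 x − 132.8 y = 6544.19
Solving the 2×2 system: x ≈ -8.8, y ≈ -49.6 km.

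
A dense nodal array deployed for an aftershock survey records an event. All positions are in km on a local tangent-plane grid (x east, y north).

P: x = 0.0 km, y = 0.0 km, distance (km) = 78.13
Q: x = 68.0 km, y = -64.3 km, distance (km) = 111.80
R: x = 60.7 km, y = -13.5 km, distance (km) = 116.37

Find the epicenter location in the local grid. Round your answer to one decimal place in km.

Circle about each station: x² + y² = 78.13²; (x − 68.0)² + (y + 64.3)² = 111.80²; (x − 60.7)² + (y + 13.5)² = 116.37².
Subtracting the P equation from the Q and R equations removes the quadratic terms:
136.0 x − 128.6 y = 2363.55
121.4 x − 27.0 y = -3570.94
Solving the 2×2 system: x ≈ -43.8, y ≈ -64.7 km.
Check against P (with the unrounded x, y): √(x²+y²) = 78.14 ≈ 78.13 km. ✓

(-43.8, -64.7)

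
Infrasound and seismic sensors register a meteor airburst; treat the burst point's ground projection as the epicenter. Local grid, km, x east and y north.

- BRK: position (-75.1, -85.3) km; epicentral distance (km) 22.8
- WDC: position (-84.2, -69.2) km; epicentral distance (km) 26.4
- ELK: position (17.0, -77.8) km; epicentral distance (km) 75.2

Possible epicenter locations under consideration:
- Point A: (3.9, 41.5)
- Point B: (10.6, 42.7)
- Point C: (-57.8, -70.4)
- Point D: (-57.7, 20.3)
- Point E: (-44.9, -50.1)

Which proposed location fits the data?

For each candidate, compare |candidate − station| to the reported distance:
Point A: residuals BRK 126.6, WDC 115.1, ELK 44.8 → max 126.6 km
Point B: residuals BRK 131.2, WDC 120.3, ELK 45.5 → max 131.2 km
Point C: residuals BRK 0.0, WDC 0.0, ELK 0.0 → max 0.0 km
Point D: residuals BRK 84.2, WDC 66.9, ELK 48.1 → max 84.2 km
Point E: residuals BRK 23.6, WDC 17.3, ELK 7.4 → max 23.6 km
Only Point C has all residuals ≈ 0.

Point C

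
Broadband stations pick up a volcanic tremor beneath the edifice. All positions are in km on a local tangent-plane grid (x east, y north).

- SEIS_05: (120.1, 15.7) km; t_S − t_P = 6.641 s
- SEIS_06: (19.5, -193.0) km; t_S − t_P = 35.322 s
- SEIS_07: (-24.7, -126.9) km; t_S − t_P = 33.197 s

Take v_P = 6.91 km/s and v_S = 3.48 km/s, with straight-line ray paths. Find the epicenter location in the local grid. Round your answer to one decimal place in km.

(165.8, 6.8)

Distance from S−P lag: d = Δt · v_P v_S / (v_P − v_S) = Δt · (6.91·3.48)/(6.91−3.48) ≈ 7.0107·Δt.
So d_SEIS_05 = 46.56, d_SEIS_06 = 247.63, d_SEIS_07 = 232.74 km.
Circle about each station: (x − 120.1)² + (y − 15.7)² = 46.56²; (x − 19.5)² + (y + 193.0)² = 247.63²; (x + 24.7)² + (y + 126.9)² = 232.74².
Subtracting the SEIS_05 equation from the SEIS_06 and SEIS_07 equations removes the quadratic terms:
-201.2 x − 417.4 y = -36194.03
-289.6 x − 285.2 y = -49956.87
Solving the 2×2 system: x ≈ 165.8, y ≈ 6.8 km.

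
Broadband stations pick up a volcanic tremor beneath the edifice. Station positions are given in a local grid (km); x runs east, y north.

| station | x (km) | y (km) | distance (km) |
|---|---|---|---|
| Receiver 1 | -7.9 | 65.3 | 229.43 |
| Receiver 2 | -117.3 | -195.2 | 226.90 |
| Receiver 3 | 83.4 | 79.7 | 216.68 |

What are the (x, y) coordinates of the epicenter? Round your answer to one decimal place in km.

101.8 km east, -136.2 km north

Circle about each station: (x + 7.9)² + (y − 65.3)² = 229.43²; (x + 117.3)² + (y + 195.2)² = 226.90²; (x − 83.4)² + (y − 79.7)² = 216.68².
Subtracting the Receiver 1 equation from the Receiver 2 and Receiver 3 equations removes the quadratic terms:
-218.8 x − 521.0 y = 48690.34
182.6 x + 28.8 y = 14669.05
Solving the 2×2 system: x ≈ 101.8, y ≈ -136.2 km.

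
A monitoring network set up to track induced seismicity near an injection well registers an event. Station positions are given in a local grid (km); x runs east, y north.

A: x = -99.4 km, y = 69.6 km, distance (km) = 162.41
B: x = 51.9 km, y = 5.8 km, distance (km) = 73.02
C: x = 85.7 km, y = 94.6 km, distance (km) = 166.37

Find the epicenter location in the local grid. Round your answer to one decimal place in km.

Circle about each station: (x + 99.4)² + (y − 69.6)² = 162.41²; (x − 51.9)² + (y − 5.8)² = 73.02²; (x − 85.7)² + (y − 94.6)² = 166.37².
Subtracting pairs of circle equations eliminates x²+y² and gives linear equations (the radical axes):
302.6 x − 127.6 y = 9047.82
370.2 x + 50.0 y = 267.16
Solving the 2×2 system: x ≈ 7.8, y ≈ -52.4 km.
Check against A (with the unrounded x, y): √((x + 99.4)²+(y − 69.6)²) = 162.41 ≈ 162.41 km. ✓

7.8 km east, -52.4 km north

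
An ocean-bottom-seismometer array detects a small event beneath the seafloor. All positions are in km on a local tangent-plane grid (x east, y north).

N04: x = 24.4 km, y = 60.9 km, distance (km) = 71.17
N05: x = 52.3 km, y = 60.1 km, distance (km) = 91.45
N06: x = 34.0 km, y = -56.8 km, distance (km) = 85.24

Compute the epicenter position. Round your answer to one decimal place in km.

Circle about each station: (x − 24.4)² + (y − 60.9)² = 71.17²; (x − 52.3)² + (y − 60.1)² = 91.45²; (x − 34.0)² + (y + 56.8)² = 85.24².
Subtracting the N04 equation from the N05 and N06 equations removes the quadratic terms:
55.8 x − 1.6 y = -1254.80
19.2 x − 235.4 y = -2122.62
Solving the 2×2 system: x ≈ -22.3, y ≈ 7.2 km.
Check against N04 (with the unrounded x, y): √((x − 24.4)²+(y − 60.9)²) = 71.15 ≈ 71.17 km. ✓

(-22.3, 7.2)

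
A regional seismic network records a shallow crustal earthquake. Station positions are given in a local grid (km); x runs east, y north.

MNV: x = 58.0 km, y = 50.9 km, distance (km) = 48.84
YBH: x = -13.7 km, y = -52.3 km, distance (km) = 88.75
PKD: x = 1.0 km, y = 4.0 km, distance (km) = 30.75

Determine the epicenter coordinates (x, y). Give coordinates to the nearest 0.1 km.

Circle about each station: (x − 58.0)² + (y − 50.9)² = 48.84²; (x + 13.7)² + (y + 52.3)² = 88.75²; (x − 1.0)² + (y − 4.0)² = 30.75².
Subtracting the MNV equation from the YBH and PKD equations removes the quadratic terms:
-143.4 x − 206.4 y = -8523.05
-114.0 x − 93.8 y = -4498.03
Solving the 2×2 system: x ≈ 12.8, y ≈ 32.4 km.
Check against MNV (with the unrounded x, y): √((x − 58.0)²+(y − 50.9)²) = 48.84 ≈ 48.84 km. ✓

(12.8, 32.4)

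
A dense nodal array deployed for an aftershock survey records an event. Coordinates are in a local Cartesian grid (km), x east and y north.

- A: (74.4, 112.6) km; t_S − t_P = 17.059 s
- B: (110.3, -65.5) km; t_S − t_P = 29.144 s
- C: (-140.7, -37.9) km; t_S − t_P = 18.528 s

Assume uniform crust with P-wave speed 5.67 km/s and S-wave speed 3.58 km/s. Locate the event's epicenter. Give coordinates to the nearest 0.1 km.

-89.8 km east, 134.7 km north

Distance from S−P lag: d = Δt · v_P v_S / (v_P − v_S) = Δt · (5.67·3.58)/(5.67−3.58) ≈ 9.7122·Δt.
So d_A = 165.68, d_B = 283.05, d_C = 179.95 km.
Circle about each station: (x − 74.4)² + (y − 112.6)² = 165.68²; (x − 110.3)² + (y + 65.5)² = 283.05²; (x + 140.7)² + (y + 37.9)² = 179.95².
Subtracting the A equation from the B and C equations removes the quadratic terms:
71.8 x − 356.2 y = -54425.22
-430.2 x − 301.0 y = -1913.36
Solving the 2×2 system: x ≈ -89.8, y ≈ 134.7 km.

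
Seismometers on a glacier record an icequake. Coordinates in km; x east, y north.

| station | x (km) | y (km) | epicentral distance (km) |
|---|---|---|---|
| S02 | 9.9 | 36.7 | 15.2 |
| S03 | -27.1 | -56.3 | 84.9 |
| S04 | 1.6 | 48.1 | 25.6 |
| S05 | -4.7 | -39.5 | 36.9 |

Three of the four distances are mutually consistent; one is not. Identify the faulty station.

S05

Solve using three stations at a time. Using S02, S03, S04 (subtract circle equations pairwise → linear system) gives (x, y) ≈ (4.2, 22.6).
Distances from that point to each station vs reported:
  S02: calculated 15.2 vs reported 15.2 → residual 0.0 km
  S03: calculated 84.9 vs reported 84.9 → residual 0.0 km
  S04: calculated 25.6 vs reported 25.6 → residual 0.0 km
  S05: calculated 62.8 vs reported 36.9 → residual 25.9 km
S02, S03, S04 are mutually consistent (residuals ≈ 0); S05 is off by 25.9 km.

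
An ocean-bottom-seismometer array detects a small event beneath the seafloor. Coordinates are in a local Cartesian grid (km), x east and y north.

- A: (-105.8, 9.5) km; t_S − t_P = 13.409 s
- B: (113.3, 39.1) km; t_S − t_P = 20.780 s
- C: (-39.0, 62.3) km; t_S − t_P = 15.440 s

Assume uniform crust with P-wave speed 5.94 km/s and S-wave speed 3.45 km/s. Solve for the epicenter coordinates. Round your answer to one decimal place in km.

x ≈ -23.3 km, y ≈ -63.8 km

Distance from S−P lag: d = Δt · v_P v_S / (v_P − v_S) = Δt · (5.94·3.45)/(5.94−3.45) ≈ 8.2301·Δt.
So d_A = 110.36, d_B = 171.02, d_C = 127.07 km.
Circle about each station: (x + 105.8)² + (y − 9.5)² = 110.36²; (x − 113.3)² + (y − 39.1)² = 171.02²; (x + 39.0)² + (y − 62.3)² = 127.07².
Subtracting the A equation from the B and C equations removes the quadratic terms:
438.2 x + 59.2 y = -13986.70
133.6 x + 105.6 y = -9849.06
Solving the 2×2 system: x ≈ -23.3, y ≈ -63.8 km.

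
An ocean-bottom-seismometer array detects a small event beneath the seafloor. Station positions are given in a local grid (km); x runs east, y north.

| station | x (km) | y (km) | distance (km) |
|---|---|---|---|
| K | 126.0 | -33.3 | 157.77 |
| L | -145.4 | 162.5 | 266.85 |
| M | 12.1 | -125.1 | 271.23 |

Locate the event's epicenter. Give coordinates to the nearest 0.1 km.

Circle about each station: (x − 126.0)² + (y + 33.3)² = 157.77²; (x + 145.4)² + (y − 162.5)² = 266.85²; (x − 12.1)² + (y + 125.1)² = 271.23².
Subtracting pairs of circle equations eliminates x²+y² and gives linear equations (the radical axes):
-542.8 x + 391.6 y = -15755.03
-227.8 x − 183.6 y = -49862.81
Solving the 2×2 system: x ≈ 118.7, y ≈ 124.3 km.
Check against K (with the unrounded x, y): √((x − 126.0)²+(y + 33.3)²) = 157.77 ≈ 157.77 km. ✓

x ≈ 118.7 km, y ≈ 124.3 km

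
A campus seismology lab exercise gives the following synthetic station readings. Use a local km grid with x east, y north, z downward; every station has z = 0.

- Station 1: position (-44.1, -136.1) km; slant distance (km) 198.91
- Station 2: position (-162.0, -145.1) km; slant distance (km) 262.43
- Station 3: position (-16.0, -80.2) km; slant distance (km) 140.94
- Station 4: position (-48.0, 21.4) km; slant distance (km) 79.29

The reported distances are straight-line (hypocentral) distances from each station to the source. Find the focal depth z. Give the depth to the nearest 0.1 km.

Each station gives a sphere (x−x_i)² + (y−y_i)² + z² = d_i² (stations at z=0).
Subtracting the Station 1 sphere from Station 2 and Station 3: z² cancels, leaving linear equations in x and y:
-235.8 x − 18.0 y = -2474.33
56.2 x + 111.8 y = 5921.12
Solving: x ≈ 6.708, y ≈ 49.590 km (keep extra digits for the depth step; rounded: 6.7, 49.6).
Then from the Station 1 sphere: z² = 198.91² − (x + 44.1)² − (y + 136.1)² with x = 6.708, y = 49.590, so z ≈ 50.030 ≈ 50.0 km.

50.0 km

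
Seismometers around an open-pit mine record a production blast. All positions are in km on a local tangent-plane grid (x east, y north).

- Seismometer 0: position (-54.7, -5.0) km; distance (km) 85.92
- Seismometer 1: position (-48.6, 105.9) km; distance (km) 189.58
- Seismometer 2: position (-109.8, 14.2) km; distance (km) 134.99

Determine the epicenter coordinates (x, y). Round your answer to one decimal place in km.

Circle about each station: (x + 54.7)² + (y + 5.0)² = 85.92²; (x + 48.6)² + (y − 105.9)² = 189.58²; (x + 109.8)² + (y − 14.2)² = 134.99².
Subtracting the Seismometer 0 equation from the Seismometer 1 and Seismometer 2 equations removes the quadratic terms:
12.2 x + 221.8 y = -17998.65
-110.2 x + 38.4 y = -1599.46
Solving the 2×2 system: x ≈ -13.5, y ≈ -80.4 km.

x ≈ -13.5 km, y ≈ -80.4 km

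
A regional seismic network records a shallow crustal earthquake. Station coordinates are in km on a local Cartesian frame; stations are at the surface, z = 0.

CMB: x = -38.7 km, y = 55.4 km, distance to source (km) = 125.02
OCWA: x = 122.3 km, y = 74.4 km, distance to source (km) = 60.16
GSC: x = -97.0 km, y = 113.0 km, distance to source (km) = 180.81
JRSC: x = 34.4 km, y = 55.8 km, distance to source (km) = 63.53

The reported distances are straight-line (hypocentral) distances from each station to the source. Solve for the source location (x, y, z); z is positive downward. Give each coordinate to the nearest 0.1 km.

Each station gives a sphere (x−x_i)² + (y−y_i)² + z² = d_i² (stations at z=0).
Subtracting the CMB sphere from OCWA and GSC: z² cancels, leaving linear equations in x and y:
322.0 x + 38.0 y = 27936.57
-116.6 x + 115.2 y = 548.89
Solving: x ≈ 77.000, y ≈ 82.700 km (keep extra digits for the depth step; rounded: 77.0, 82.7).
Then from the CMB sphere: z² = 125.02² − (x + 38.7)² − (y − 55.4)² with x = 77.000, y = 82.700, so z ≈ 38.707 ≈ 38.7 km.

(77.0, 82.7, 38.7)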